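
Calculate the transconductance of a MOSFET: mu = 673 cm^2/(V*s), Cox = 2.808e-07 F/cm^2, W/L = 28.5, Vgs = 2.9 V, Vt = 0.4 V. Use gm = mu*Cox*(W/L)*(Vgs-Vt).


Step 1: Vov = Vgs - Vt = 2.9 - 0.4 = 2.5 V
Step 2: gm = mu * Cox * (W/L) * Vov
Step 3: gm = 673 * 2.808e-07 * 28.5 * 2.5 = 1.35e-02 S

1.35e-02


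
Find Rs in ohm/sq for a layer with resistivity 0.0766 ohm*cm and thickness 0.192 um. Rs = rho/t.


Step 1: Convert thickness to cm: t = 0.192 um = 1.9200e-05 cm
Step 2: Rs = rho / t = 0.0766 / 1.9200e-05
Step 3: Rs = 3989.6 ohm/sq

3989.6


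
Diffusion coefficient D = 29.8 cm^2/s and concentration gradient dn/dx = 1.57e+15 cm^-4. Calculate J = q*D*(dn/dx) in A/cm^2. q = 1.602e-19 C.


Step 1: J = q * D * (dn/dx)
Step 2: J = 1.602e-19 * 29.8 * 1.57e+15
Step 3: J = 7.50e-03 A/cm^2

7.50e-03


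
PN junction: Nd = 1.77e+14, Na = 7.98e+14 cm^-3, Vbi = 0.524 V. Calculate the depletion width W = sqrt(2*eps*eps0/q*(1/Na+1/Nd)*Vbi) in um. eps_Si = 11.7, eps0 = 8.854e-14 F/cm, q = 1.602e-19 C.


Step 1: 1/Na + 1/Nd = 1/7.98e+14 + 1/1.77e+14 = 6.90285e-15
Step 2: 2*eps*eps0/q = 2*11.7*8.854e-14/1.602e-19 = 1.293281e+07
Step 3: W^2 = 1.293281e+07 * 6.90285e-15 * 0.524 = 4.67792e-08
Step 4: W = sqrt(4.67792e-08) = 2.163e-04 cm = 2.163 um

2.163


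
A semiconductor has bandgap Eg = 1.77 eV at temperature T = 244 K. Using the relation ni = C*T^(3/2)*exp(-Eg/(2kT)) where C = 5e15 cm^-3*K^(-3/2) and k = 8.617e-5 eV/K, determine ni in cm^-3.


Step 1: Compute kT = 8.617e-5 * 244 = 0.02102548 eV
Step 2: Exponent = -Eg/(2kT) = -1.77/(2*0.02102548) = -42.09179
Step 3: T^(3/2) = 244^1.5 = 3811.40
Step 4: ni = 5e15 * 3811.40 * exp(-42.09179) = 1.00e+01 cm^-3

1.00e+01


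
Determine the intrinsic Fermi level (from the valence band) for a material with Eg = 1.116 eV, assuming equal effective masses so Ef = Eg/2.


Step 1: For an intrinsic semiconductor, the Fermi level sits at midgap.
Step 2: Ef = Eg / 2 = 1.116 / 2 = 0.558 eV

0.558


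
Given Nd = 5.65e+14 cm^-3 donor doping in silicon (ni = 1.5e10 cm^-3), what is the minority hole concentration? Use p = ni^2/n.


Step 1: Since Nd >> ni, n ≈ Nd = 5.65e+14 cm^-3
Step 2: p = ni^2 / n = (1.5e10)^2 / 5.65e+14
Step 3: p = 2.25e20 / 5.65e+14 = 3.98e+05 cm^-3

3.98e+05


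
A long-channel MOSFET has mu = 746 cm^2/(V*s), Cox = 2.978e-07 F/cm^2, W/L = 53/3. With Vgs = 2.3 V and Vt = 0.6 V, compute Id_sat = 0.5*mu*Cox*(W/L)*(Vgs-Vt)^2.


Step 1: Overdrive voltage Vov = Vgs - Vt = 2.3 - 0.6 = 1.7 V
Step 2: W/L = 53/3 = 17.6667
Step 3: Id = 0.5 * 746 * 2.978e-07 * 17.6667 * 1.7^2
Step 4: Id = 5.67e-03 A

5.67e-03


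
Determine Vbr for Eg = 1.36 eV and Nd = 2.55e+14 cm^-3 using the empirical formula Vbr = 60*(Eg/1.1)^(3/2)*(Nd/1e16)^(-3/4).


Step 1: Eg/1.1 = 1.36/1.1 = 1.236364
Step 2: (Eg/1.1)^1.5 = 1.236364^1.5 = 1.374737
Step 3: (Nd/1e16)^(-0.75) = (0.0255)^(-0.75) = 15.670933
Step 4: Vbr = 60 * 1.374737 * 15.670933 = 1292.6 V

1292.6


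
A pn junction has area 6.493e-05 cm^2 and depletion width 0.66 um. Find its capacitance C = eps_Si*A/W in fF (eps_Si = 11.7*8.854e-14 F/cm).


Step 1: eps_Si = 11.7 * 8.854e-14 = 1.035918e-12 F/cm
Step 2: W in cm = 0.66 * 1e-4 = 6.60e-05 cm
Step 3: C = 1.035918e-12 * 6.493e-05 / 6.60e-05 = 1.019124e-12 F
Step 4: C = 1019.12 fF

1019.12


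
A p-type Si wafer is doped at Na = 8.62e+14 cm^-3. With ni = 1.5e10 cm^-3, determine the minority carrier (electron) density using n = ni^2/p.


Step 1: Majority hole concentration p ≈ Na = 8.62e+14 cm^-3
Step 2: n = ni^2 / Na = (1.5e10)^2 / 8.62e+14
Step 3: n = 2.61e+05 cm^-3

2.61e+05


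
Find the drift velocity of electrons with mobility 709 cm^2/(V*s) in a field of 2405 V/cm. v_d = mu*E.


Step 1: v_d = mu * E
Step 2: v_d = 709 * 2405 = 1705145
Step 3: v_d = 1.71e+06 cm/s

1.71e+06


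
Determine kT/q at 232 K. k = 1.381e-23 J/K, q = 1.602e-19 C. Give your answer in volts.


Step 1: kT = 1.381e-23 * 232 = 3.20392e-21 J
Step 2: Vt = kT/q = 3.20392e-21 / 1.602e-19
Step 3: Vt = 0.02 V

0.02


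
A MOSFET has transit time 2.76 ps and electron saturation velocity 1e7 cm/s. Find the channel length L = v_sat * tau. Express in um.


Step 1: tau in seconds = 2.76 ps * 1e-12 = 2.7600e-12 s
Step 2: L = v_sat * tau = 1e7 * 2.7600e-12 = 2.7600e-05 cm
Step 3: L in um = 2.7600e-05 * 1e4 = 0.276 um

0.276


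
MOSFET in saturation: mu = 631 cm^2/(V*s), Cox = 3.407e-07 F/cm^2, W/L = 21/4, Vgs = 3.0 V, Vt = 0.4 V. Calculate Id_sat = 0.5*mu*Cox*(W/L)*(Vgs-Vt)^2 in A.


Step 1: Overdrive voltage Vov = Vgs - Vt = 3.0 - 0.4 = 2.6 V
Step 2: W/L = 21/4 = 5.25
Step 3: Id = 0.5 * 631 * 3.407e-07 * 5.25 * 2.6^2
Step 4: Id = 3.81e-03 A

3.81e-03


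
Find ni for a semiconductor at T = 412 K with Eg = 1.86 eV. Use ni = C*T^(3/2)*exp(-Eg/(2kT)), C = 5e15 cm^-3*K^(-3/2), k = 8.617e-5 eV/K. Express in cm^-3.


Step 1: Compute kT = 8.617e-5 * 412 = 0.03550204 eV
Step 2: Exponent = -Eg/(2kT) = -1.86/(2*0.03550204) = -26.19568
Step 3: T^(3/2) = 412^1.5 = 8362.69
Step 4: ni = 5e15 * 8362.69 * exp(-26.19568) = 1.76e+08 cm^-3

1.76e+08


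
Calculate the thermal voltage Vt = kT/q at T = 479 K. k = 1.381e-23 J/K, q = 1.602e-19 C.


Step 1: kT = 1.381e-23 * 479 = 6.61499e-21 J
Step 2: Vt = kT/q = 6.61499e-21 / 1.602e-19
Step 3: Vt = 0.04129 V

0.04129


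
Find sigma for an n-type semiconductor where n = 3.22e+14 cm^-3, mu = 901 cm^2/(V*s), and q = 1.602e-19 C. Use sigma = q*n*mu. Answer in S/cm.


Step 1: sigma = q * n * mu
Step 2: sigma = 1.602e-19 * 3.22e+14 * 901
Step 3: sigma = 4.648e-02 S/cm

4.648e-02


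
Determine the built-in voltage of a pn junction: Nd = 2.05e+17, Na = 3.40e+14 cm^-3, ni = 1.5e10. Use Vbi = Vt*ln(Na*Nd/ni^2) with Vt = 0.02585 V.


Step 1: Compute Na*Nd/ni^2 = 3.40e+14 * 2.05e+17 / (1.5e10)^2 = 3.0978e+11
Step 2: ln(3.0978e+11) = 26.4591
Step 3: Vbi = 0.02585 * 26.4591 = 0.684 V

0.684


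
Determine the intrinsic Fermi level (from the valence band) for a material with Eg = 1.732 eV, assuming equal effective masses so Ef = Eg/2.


Step 1: For an intrinsic semiconductor, the Fermi level sits at midgap.
Step 2: Ef = Eg / 2 = 1.732 / 2 = 0.866 eV

0.866


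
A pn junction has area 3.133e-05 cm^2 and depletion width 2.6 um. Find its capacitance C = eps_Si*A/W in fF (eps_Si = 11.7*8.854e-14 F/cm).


Step 1: eps_Si = 11.7 * 8.854e-14 = 1.035918e-12 F/cm
Step 2: W in cm = 2.6 * 1e-4 = 2.60e-04 cm
Step 3: C = 1.035918e-12 * 3.133e-05 / 2.60e-04 = 1.248281e-13 F
Step 4: C = 124.83 fF

124.83


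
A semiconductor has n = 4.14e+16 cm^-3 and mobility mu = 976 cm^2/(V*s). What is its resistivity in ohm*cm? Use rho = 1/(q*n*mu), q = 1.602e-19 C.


Step 1: sigma = q * n * mu = 1.602e-19 * 4.14e+16 * 976 = 6.47311e+00 S/cm
Step 2: rho = 1 / sigma = 1 / 6.47311e+00 = 0.1545 ohm*cm

0.1545


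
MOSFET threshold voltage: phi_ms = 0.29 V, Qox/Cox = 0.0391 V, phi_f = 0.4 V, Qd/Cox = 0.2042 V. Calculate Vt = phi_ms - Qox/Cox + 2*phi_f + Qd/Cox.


Step 1: Vt = phi_ms - Qox/Cox + 2*phi_f + Qd/Cox
Step 2: Vt = 0.29 - 0.0391 + 2*0.4 + 0.2042
Step 3: Vt = 0.29 - 0.0391 + 0.8 + 0.2042
Step 4: Vt = 1.2551 V

1.2551


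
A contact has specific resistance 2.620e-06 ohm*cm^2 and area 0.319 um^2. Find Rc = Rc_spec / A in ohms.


Step 1: Convert area to cm^2: 0.319 um^2 = 3.1900e-09 cm^2
Step 2: Rc = Rc_spec / A = 2.620e-06 / 3.1900e-09
Step 3: Rc = 8.21e+02 ohms

8.21e+02


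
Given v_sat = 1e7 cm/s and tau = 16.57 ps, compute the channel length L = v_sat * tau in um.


Step 1: tau in seconds = 16.57 ps * 1e-12 = 1.6570e-11 s
Step 2: L = v_sat * tau = 1e7 * 1.6570e-11 = 1.6570e-04 cm
Step 3: L in um = 1.6570e-04 * 1e4 = 1.657 um

1.657


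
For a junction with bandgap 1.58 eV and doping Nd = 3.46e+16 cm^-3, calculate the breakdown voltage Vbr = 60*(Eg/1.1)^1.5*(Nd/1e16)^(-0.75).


Step 1: Eg/1.1 = 1.58/1.1 = 1.436364
Step 2: (Eg/1.1)^1.5 = 1.436364^1.5 = 1.721459
Step 3: (Nd/1e16)^(-0.75) = (3.46)^(-0.75) = 0.394178
Step 4: Vbr = 60 * 1.721459 * 0.394178 = 40.7 V

40.7


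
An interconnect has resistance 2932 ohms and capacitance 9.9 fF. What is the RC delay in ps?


Step 1: tau = R * C
Step 2: tau = 2932 * 9.9 fF = 2932 * 9.9e-15 F
Step 3: tau = 2.90268e-11 s = 29.0268 ps

29.0268


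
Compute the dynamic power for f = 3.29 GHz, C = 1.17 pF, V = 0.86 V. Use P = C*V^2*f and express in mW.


Step 1: V^2 = 0.86^2 = 0.7396 V^2
Step 2: P = C*V^2*f = 1.17e-12 F * 0.7396 * 3.29e9 Hz
Step 3: P = 2.84694228e-03 W
Step 4: P = 2.847 mW

2.847


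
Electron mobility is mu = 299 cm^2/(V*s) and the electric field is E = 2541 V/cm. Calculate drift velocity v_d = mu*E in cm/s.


Step 1: v_d = mu * E
Step 2: v_d = 299 * 2541 = 759759
Step 3: v_d = 7.60e+05 cm/s

7.60e+05


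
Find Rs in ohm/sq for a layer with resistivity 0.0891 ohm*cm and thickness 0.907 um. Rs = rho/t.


Step 1: Convert thickness to cm: t = 0.907 um = 9.0700e-05 cm
Step 2: Rs = rho / t = 0.0891 / 9.0700e-05
Step 3: Rs = 982.4 ohm/sq

982.4


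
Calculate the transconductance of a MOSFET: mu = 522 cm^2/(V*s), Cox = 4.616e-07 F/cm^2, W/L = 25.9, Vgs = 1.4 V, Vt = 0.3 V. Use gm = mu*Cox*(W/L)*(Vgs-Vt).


Step 1: Vov = Vgs - Vt = 1.4 - 0.3 = 1.1 V
Step 2: gm = mu * Cox * (W/L) * Vov
Step 3: gm = 522 * 4.616e-07 * 25.9 * 1.1 = 6.86e-03 S

6.86e-03


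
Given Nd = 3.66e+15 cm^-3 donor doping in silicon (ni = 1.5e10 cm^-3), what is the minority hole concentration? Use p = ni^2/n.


Step 1: Since Nd >> ni, n ≈ Nd = 3.66e+15 cm^-3
Step 2: p = ni^2 / n = (1.5e10)^2 / 3.66e+15
Step 3: p = 2.25e20 / 3.66e+15 = 6.15e+04 cm^-3

6.15e+04


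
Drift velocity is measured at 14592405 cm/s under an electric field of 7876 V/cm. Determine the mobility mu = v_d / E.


Step 1: mu = v_d / E
Step 2: mu = 14592405 / 7876
Step 3: mu = 1852.77 cm^2/(V*s)

1852.77


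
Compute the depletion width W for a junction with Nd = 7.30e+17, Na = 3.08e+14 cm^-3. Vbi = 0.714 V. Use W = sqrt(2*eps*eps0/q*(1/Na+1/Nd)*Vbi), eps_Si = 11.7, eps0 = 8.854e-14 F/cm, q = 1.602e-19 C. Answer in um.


Step 1: 1/Na + 1/Nd = 1/3.08e+14 + 1/7.30e+17 = 3.24812e-15
Step 2: 2*eps*eps0/q = 2*11.7*8.854e-14/1.602e-19 = 1.293281e+07
Step 3: W^2 = 1.293281e+07 * 3.24812e-15 * 0.714 = 2.99932e-08
Step 4: W = sqrt(2.99932e-08) = 1.732e-04 cm = 1.732 um

1.732


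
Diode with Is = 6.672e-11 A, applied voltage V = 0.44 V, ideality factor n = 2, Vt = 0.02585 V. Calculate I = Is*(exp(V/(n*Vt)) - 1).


Step 1: V/(n*Vt) = 0.44/(2*0.02585) = 8.5106
Step 2: exp(8.5106) = 4.9671e+03
Step 3: I = 6.672e-11 * (4.9671e+03 - 1) = 3.31e-07 A

3.31e-07


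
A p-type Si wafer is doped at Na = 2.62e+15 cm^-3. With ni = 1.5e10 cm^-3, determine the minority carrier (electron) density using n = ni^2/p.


Step 1: Majority hole concentration p ≈ Na = 2.62e+15 cm^-3
Step 2: n = ni^2 / Na = (1.5e10)^2 / 2.62e+15
Step 3: n = 8.59e+04 cm^-3

8.59e+04


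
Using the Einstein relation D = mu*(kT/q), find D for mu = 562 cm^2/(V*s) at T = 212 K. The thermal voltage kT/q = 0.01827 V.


Step 1: D = mu * (kT/q)
Step 2: D = 562 * 0.01827
Step 3: D = 10.27 cm^2/s

10.27


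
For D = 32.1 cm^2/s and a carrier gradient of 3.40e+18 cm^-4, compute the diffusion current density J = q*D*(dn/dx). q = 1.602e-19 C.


Step 1: J = q * D * (dn/dx)
Step 2: J = 1.602e-19 * 32.1 * 3.40e+18
Step 3: J = 1.75e+01 A/cm^2

1.75e+01


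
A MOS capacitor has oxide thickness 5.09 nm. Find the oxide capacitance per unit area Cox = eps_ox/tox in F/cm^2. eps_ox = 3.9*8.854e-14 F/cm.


Step 1: eps_ox = 3.9 * 8.854e-14 = 3.45306e-13 F/cm
Step 2: tox in cm = 5.09 nm * 1e-7 = 5.0900e-07 cm
Step 3: Cox = 3.45306e-13 / 5.0900e-07 = 6.78e-07 F/cm^2

6.78e-07


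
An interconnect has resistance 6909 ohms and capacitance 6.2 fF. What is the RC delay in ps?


Step 1: tau = R * C
Step 2: tau = 6909 * 6.2 fF = 6909 * 6.2e-15 F
Step 3: tau = 4.28358e-11 s = 42.8358 ps

42.8358


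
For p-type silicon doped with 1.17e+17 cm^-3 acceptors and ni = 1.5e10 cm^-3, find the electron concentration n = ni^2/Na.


Step 1: Majority hole concentration p ≈ Na = 1.17e+17 cm^-3
Step 2: n = ni^2 / Na = (1.5e10)^2 / 1.17e+17
Step 3: n = 1.92e+03 cm^-3

1.92e+03


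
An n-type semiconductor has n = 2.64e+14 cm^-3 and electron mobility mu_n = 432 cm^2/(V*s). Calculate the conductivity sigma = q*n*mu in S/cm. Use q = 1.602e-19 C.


Step 1: sigma = q * n * mu
Step 2: sigma = 1.602e-19 * 2.64e+14 * 432
Step 3: sigma = 1.827e-02 S/cm

1.827e-02


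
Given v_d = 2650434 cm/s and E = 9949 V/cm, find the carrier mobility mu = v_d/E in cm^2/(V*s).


Step 1: mu = v_d / E
Step 2: mu = 2650434 / 9949
Step 3: mu = 266.4 cm^2/(V*s)

266.4


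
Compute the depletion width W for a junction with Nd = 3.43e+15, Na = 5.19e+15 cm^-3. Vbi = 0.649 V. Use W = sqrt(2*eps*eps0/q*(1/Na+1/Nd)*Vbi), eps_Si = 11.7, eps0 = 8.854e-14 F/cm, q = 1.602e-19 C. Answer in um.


Step 1: 1/Na + 1/Nd = 1/5.19e+15 + 1/3.43e+15 = 4.84223e-16
Step 2: 2*eps*eps0/q = 2*11.7*8.854e-14/1.602e-19 = 1.293281e+07
Step 3: W^2 = 1.293281e+07 * 4.84223e-16 * 0.649 = 4.06427e-09
Step 4: W = sqrt(4.06427e-09) = 6.375e-05 cm = 0.6375 um

0.6375


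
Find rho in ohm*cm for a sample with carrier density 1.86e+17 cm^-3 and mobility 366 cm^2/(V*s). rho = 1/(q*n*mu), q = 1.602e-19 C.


Step 1: sigma = q * n * mu = 1.602e-19 * 1.86e+17 * 366 = 1.09058e+01 S/cm
Step 2: rho = 1 / sigma = 1 / 1.09058e+01 = 0.09169 ohm*cm

0.09169


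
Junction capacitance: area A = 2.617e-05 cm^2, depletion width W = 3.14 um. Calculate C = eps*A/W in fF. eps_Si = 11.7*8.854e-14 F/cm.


Step 1: eps_Si = 11.7 * 8.854e-14 = 1.035918e-12 F/cm
Step 2: W in cm = 3.14 * 1e-4 = 3.14e-04 cm
Step 3: C = 1.035918e-12 * 2.617e-05 / 3.14e-04 = 8.633750e-14 F
Step 4: C = 86.34 fF

86.34


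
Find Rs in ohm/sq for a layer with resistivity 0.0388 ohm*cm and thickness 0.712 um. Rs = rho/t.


Step 1: Convert thickness to cm: t = 0.712 um = 7.1200e-05 cm
Step 2: Rs = rho / t = 0.0388 / 7.1200e-05
Step 3: Rs = 544.9 ohm/sq

544.9


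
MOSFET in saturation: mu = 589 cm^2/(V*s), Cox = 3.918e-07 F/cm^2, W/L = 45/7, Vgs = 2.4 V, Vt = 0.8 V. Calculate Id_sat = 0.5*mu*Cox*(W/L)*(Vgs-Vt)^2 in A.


Step 1: Overdrive voltage Vov = Vgs - Vt = 2.4 - 0.8 = 1.6 V
Step 2: W/L = 45/7 = 6.42857
Step 3: Id = 0.5 * 589 * 3.918e-07 * 6.42857 * 1.6^2
Step 4: Id = 1.90e-03 A

1.90e-03


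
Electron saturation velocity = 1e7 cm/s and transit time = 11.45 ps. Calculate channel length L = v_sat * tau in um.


Step 1: tau in seconds = 11.45 ps * 1e-12 = 1.1450e-11 s
Step 2: L = v_sat * tau = 1e7 * 1.1450e-11 = 1.1450e-04 cm
Step 3: L in um = 1.1450e-04 * 1e4 = 1.145 um

1.145


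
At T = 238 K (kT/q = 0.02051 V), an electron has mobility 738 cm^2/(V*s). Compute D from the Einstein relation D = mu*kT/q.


Step 1: D = mu * (kT/q)
Step 2: D = 738 * 0.02051
Step 3: D = 15.14 cm^2/s

15.14


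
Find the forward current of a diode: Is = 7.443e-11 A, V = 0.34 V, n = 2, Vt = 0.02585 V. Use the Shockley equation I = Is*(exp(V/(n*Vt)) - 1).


Step 1: V/(n*Vt) = 0.34/(2*0.02585) = 6.5764
Step 2: exp(6.5764) = 7.1795e+02
Step 3: I = 7.443e-11 * (7.1795e+02 - 1) = 5.34e-08 A

5.34e-08


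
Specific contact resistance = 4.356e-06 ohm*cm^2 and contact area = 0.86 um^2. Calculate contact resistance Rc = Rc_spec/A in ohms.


Step 1: Convert area to cm^2: 0.86 um^2 = 8.6000e-09 cm^2
Step 2: Rc = Rc_spec / A = 4.356e-06 / 8.6000e-09
Step 3: Rc = 5.07e+02 ohms

5.07e+02


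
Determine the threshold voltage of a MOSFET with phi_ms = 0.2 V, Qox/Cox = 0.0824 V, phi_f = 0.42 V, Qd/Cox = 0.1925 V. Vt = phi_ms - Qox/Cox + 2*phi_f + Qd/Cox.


Step 1: Vt = phi_ms - Qox/Cox + 2*phi_f + Qd/Cox
Step 2: Vt = 0.2 - 0.0824 + 2*0.42 + 0.1925
Step 3: Vt = 0.2 - 0.0824 + 0.84 + 0.1925
Step 4: Vt = 1.1501 V

1.1501


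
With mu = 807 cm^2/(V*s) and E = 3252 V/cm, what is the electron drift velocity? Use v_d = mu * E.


Step 1: v_d = mu * E
Step 2: v_d = 807 * 3252 = 2624364
Step 3: v_d = 2.62e+06 cm/s

2.62e+06


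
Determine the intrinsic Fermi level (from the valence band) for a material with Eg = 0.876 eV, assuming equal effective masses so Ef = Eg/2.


Step 1: For an intrinsic semiconductor, the Fermi level sits at midgap.
Step 2: Ef = Eg / 2 = 0.876 / 2 = 0.438 eV

0.438


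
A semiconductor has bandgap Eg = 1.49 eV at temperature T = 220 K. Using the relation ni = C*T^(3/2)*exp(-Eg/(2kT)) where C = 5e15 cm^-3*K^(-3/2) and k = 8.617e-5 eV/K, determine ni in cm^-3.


Step 1: Compute kT = 8.617e-5 * 220 = 0.0189574 eV
Step 2: Exponent = -Eg/(2kT) = -1.49/(2*0.0189574) = -39.29864
Step 3: T^(3/2) = 220^1.5 = 3263.13
Step 4: ni = 5e15 * 3263.13 * exp(-39.29864) = 1.40e+02 cm^-3

1.40e+02


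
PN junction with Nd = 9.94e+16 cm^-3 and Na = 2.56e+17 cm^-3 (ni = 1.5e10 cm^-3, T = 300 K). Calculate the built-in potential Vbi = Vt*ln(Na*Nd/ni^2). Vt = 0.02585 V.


Step 1: Compute Na*Nd/ni^2 = 2.56e+17 * 9.94e+16 / (1.5e10)^2 = 1.1310e+14
Step 2: ln(1.1310e+14) = 32.3593
Step 3: Vbi = 0.02585 * 32.3593 = 0.836 V

0.836


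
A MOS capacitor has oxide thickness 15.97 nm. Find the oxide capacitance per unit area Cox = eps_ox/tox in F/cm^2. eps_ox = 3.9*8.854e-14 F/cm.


Step 1: eps_ox = 3.9 * 8.854e-14 = 3.45306e-13 F/cm
Step 2: tox in cm = 15.97 nm * 1e-7 = 1.5970e-06 cm
Step 3: Cox = 3.45306e-13 / 1.5970e-06 = 2.16e-07 F/cm^2

2.16e-07


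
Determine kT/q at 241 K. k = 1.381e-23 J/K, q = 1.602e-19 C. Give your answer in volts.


Step 1: kT = 1.381e-23 * 241 = 3.32821e-21 J
Step 2: Vt = kT/q = 3.32821e-21 / 1.602e-19
Step 3: Vt = 0.02078 V

0.02078


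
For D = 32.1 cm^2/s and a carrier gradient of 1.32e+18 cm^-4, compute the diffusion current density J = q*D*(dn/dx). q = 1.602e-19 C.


Step 1: J = q * D * (dn/dx)
Step 2: J = 1.602e-19 * 32.1 * 1.32e+18
Step 3: J = 6.79e+00 A/cm^2

6.79e+00


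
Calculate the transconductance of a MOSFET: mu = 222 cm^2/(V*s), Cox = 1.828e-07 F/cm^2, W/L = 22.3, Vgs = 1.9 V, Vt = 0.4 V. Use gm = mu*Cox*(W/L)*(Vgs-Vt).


Step 1: Vov = Vgs - Vt = 1.9 - 0.4 = 1.5 V
Step 2: gm = mu * Cox * (W/L) * Vov
Step 3: gm = 222 * 1.828e-07 * 22.3 * 1.5 = 1.36e-03 S

1.36e-03


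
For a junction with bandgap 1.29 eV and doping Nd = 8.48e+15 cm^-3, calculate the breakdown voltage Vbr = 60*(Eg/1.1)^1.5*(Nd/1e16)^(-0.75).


Step 1: Eg/1.1 = 1.29/1.1 = 1.172727
Step 2: (Eg/1.1)^1.5 = 1.172727^1.5 = 1.269976
Step 3: (Nd/1e16)^(-0.75) = (0.848)^(-0.75) = 1.131627
Step 4: Vbr = 60 * 1.269976 * 1.131627 = 86.2 V

86.2


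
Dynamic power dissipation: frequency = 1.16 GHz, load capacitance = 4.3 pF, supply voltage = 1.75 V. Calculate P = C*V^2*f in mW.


Step 1: V^2 = 1.75^2 = 3.0625 V^2
Step 2: P = C*V^2*f = 4.3e-12 F * 3.0625 * 1.16e9 Hz
Step 3: P = 1.527575e-02 W
Step 4: P = 15.276 mW

15.276


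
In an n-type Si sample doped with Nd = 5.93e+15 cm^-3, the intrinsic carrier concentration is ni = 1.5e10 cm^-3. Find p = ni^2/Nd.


Step 1: Since Nd >> ni, n ≈ Nd = 5.93e+15 cm^-3
Step 2: p = ni^2 / n = (1.5e10)^2 / 5.93e+15
Step 3: p = 2.25e20 / 5.93e+15 = 3.79e+04 cm^-3

3.79e+04


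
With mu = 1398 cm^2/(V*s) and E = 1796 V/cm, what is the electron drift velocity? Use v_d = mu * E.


Step 1: v_d = mu * E
Step 2: v_d = 1398 * 1796 = 2510808
Step 3: v_d = 2.51e+06 cm/s

2.51e+06


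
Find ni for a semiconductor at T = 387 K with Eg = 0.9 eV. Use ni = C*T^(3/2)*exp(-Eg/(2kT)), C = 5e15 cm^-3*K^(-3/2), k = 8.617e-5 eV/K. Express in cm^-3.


Step 1: Compute kT = 8.617e-5 * 387 = 0.03334779 eV
Step 2: Exponent = -Eg/(2kT) = -0.9/(2*0.03334779) = -13.49415
Step 3: T^(3/2) = 387^1.5 = 7613.19
Step 4: ni = 5e15 * 7613.19 * exp(-13.49415) = 5.25e+13 cm^-3

5.25e+13


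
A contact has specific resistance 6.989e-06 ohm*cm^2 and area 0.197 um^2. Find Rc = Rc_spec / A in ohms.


Step 1: Convert area to cm^2: 0.197 um^2 = 1.9700e-09 cm^2
Step 2: Rc = Rc_spec / A = 6.989e-06 / 1.9700e-09
Step 3: Rc = 3.55e+03 ohms

3.55e+03


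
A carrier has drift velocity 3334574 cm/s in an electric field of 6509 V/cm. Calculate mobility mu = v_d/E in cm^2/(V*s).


Step 1: mu = v_d / E
Step 2: mu = 3334574 / 6509
Step 3: mu = 512.3 cm^2/(V*s)

512.3


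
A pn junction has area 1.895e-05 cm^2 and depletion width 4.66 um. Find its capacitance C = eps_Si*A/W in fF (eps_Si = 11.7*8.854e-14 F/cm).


Step 1: eps_Si = 11.7 * 8.854e-14 = 1.035918e-12 F/cm
Step 2: W in cm = 4.66 * 1e-4 = 4.66e-04 cm
Step 3: C = 1.035918e-12 * 1.895e-05 / 4.66e-04 = 4.212585e-14 F
Step 4: C = 42.13 fF

42.13


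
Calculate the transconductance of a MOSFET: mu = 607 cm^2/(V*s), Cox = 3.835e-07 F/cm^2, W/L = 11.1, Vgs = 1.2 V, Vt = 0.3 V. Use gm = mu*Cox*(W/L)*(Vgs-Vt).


Step 1: Vov = Vgs - Vt = 1.2 - 0.3 = 0.9 V
Step 2: gm = mu * Cox * (W/L) * Vov
Step 3: gm = 607 * 3.835e-07 * 11.1 * 0.9 = 2.33e-03 S

2.33e-03


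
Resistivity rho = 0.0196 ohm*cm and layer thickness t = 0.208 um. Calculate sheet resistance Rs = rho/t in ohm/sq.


Step 1: Convert thickness to cm: t = 0.208 um = 2.0800e-05 cm
Step 2: Rs = rho / t = 0.0196 / 2.0800e-05
Step 3: Rs = 942.3 ohm/sq

942.3


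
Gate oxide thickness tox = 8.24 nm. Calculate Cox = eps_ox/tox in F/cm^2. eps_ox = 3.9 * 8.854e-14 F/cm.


Step 1: eps_ox = 3.9 * 8.854e-14 = 3.45306e-13 F/cm
Step 2: tox in cm = 8.24 nm * 1e-7 = 8.2400e-07 cm
Step 3: Cox = 3.45306e-13 / 8.2400e-07 = 4.19e-07 F/cm^2

4.19e-07


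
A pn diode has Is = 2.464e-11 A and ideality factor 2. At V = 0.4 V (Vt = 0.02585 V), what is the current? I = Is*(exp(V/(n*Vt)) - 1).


Step 1: V/(n*Vt) = 0.4/(2*0.02585) = 7.7369
Step 2: exp(7.7369) = 2.2914e+03
Step 3: I = 2.464e-11 * (2.2914e+03 - 1) = 5.64e-08 A

5.64e-08


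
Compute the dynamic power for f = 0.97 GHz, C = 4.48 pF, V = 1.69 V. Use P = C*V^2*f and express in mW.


Step 1: V^2 = 1.69^2 = 2.8561 V^2
Step 2: P = C*V^2*f = 4.48e-12 F * 2.8561 * 0.97e9 Hz
Step 3: P = 1.241146816e-02 W
Step 4: P = 12.411 mW

12.411


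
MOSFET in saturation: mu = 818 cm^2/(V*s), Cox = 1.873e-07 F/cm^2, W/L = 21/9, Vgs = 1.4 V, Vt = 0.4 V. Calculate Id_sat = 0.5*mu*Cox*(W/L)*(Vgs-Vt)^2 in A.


Step 1: Overdrive voltage Vov = Vgs - Vt = 1.4 - 0.4 = 1.0 V
Step 2: W/L = 21/9 = 2.33333
Step 3: Id = 0.5 * 818 * 1.873e-07 * 2.33333 * 1.0^2
Step 4: Id = 1.79e-04 A

1.79e-04


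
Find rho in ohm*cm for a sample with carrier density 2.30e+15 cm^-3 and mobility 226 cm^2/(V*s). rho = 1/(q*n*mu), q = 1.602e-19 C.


Step 1: sigma = q * n * mu = 1.602e-19 * 2.30e+15 * 226 = 8.32720e-02 S/cm
Step 2: rho = 1 / sigma = 1 / 8.32720e-02 = 12.01 ohm*cm

12.01


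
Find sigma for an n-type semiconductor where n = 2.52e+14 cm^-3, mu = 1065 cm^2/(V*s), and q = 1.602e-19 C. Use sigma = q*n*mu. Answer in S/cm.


Step 1: sigma = q * n * mu
Step 2: sigma = 1.602e-19 * 2.52e+14 * 1065
Step 3: sigma = 4.299e-02 S/cm

4.299e-02


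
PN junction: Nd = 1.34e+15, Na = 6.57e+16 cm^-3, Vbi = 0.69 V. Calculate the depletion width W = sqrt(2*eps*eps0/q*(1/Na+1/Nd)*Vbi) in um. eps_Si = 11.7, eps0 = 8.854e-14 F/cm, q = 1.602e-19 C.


Step 1: 1/Na + 1/Nd = 1/6.57e+16 + 1/1.34e+15 = 7.61489e-16
Step 2: 2*eps*eps0/q = 2*11.7*8.854e-14/1.602e-19 = 1.293281e+07
Step 3: W^2 = 1.293281e+07 * 7.61489e-16 * 0.69 = 6.79525e-09
Step 4: W = sqrt(6.79525e-09) = 8.243e-05 cm = 0.8243 um

0.8243


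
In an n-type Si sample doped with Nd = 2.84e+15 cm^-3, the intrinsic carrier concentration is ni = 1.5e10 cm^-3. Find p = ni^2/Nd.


Step 1: Since Nd >> ni, n ≈ Nd = 2.84e+15 cm^-3
Step 2: p = ni^2 / n = (1.5e10)^2 / 2.84e+15
Step 3: p = 2.25e20 / 2.84e+15 = 7.92e+04 cm^-3

7.92e+04


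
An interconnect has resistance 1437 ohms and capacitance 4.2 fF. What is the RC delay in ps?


Step 1: tau = R * C
Step 2: tau = 1437 * 4.2 fF = 1437 * 4.2e-15 F
Step 3: tau = 6.0354e-12 s = 6.0354 ps

6.0354


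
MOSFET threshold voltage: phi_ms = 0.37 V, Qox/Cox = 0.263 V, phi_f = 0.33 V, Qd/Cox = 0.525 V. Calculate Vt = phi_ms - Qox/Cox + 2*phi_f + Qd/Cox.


Step 1: Vt = phi_ms - Qox/Cox + 2*phi_f + Qd/Cox
Step 2: Vt = 0.37 - 0.263 + 2*0.33 + 0.525
Step 3: Vt = 0.37 - 0.263 + 0.66 + 0.525
Step 4: Vt = 1.292 V

1.292


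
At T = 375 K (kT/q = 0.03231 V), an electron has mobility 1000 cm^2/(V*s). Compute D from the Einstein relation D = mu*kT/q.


Step 1: D = mu * (kT/q)
Step 2: D = 1000 * 0.03231
Step 3: D = 32.31 cm^2/s

32.31


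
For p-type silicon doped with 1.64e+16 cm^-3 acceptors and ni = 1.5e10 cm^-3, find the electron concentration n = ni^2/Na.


Step 1: Majority hole concentration p ≈ Na = 1.64e+16 cm^-3
Step 2: n = ni^2 / Na = (1.5e10)^2 / 1.64e+16
Step 3: n = 1.37e+04 cm^-3

1.37e+04


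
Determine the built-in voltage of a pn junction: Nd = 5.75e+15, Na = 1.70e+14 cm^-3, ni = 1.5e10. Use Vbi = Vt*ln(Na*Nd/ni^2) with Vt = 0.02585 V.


Step 1: Compute Na*Nd/ni^2 = 1.70e+14 * 5.75e+15 / (1.5e10)^2 = 4.3444e+09
Step 2: ln(4.3444e+09) = 22.1922
Step 3: Vbi = 0.02585 * 22.1922 = 0.574 V

0.574


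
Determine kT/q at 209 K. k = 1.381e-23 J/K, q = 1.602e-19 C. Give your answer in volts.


Step 1: kT = 1.381e-23 * 209 = 2.88629e-21 J
Step 2: Vt = kT/q = 2.88629e-21 / 1.602e-19
Step 3: Vt = 0.01802 V

0.01802


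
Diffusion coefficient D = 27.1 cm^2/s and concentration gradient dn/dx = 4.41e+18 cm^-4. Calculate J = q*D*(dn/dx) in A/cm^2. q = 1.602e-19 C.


Step 1: J = q * D * (dn/dx)
Step 2: J = 1.602e-19 * 27.1 * 4.41e+18
Step 3: J = 1.91e+01 A/cm^2

1.91e+01


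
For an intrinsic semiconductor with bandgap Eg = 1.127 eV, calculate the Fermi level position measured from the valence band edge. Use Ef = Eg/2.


Step 1: For an intrinsic semiconductor, the Fermi level sits at midgap.
Step 2: Ef = Eg / 2 = 1.127 / 2 = 0.5635 eV

0.5635


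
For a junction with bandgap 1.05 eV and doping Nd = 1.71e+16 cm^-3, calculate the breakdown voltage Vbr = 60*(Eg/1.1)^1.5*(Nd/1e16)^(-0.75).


Step 1: Eg/1.1 = 1.05/1.1 = 0.954545
Step 2: (Eg/1.1)^1.5 = 0.954545^1.5 = 0.932598
Step 3: (Nd/1e16)^(-0.75) = (1.71)^(-0.75) = 0.668733
Step 4: Vbr = 60 * 0.932598 * 0.668733 = 37.4 V

37.4


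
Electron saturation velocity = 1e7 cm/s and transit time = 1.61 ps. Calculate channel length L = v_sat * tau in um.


Step 1: tau in seconds = 1.61 ps * 1e-12 = 1.6100e-12 s
Step 2: L = v_sat * tau = 1e7 * 1.6100e-12 = 1.6100e-05 cm
Step 3: L in um = 1.6100e-05 * 1e4 = 0.161 um

0.161


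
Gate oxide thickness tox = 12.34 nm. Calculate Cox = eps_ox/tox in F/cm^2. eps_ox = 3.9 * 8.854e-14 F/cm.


Step 1: eps_ox = 3.9 * 8.854e-14 = 3.45306e-13 F/cm
Step 2: tox in cm = 12.34 nm * 1e-7 = 1.2340e-06 cm
Step 3: Cox = 3.45306e-13 / 1.2340e-06 = 2.80e-07 F/cm^2

2.80e-07


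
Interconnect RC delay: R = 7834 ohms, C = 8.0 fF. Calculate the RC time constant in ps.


Step 1: tau = R * C
Step 2: tau = 7834 * 8.0 fF = 7834 * 8.0e-15 F
Step 3: tau = 6.2672e-11 s = 62.672 ps

62.672


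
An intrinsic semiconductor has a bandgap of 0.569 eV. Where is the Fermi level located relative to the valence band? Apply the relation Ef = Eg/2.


Step 1: For an intrinsic semiconductor, the Fermi level sits at midgap.
Step 2: Ef = Eg / 2 = 0.569 / 2 = 0.2845 eV

0.2845


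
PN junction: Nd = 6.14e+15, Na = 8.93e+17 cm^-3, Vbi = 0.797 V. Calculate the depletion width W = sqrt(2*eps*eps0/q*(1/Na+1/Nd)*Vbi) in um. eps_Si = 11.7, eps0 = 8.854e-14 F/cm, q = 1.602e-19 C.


Step 1: 1/Na + 1/Nd = 1/8.93e+17 + 1/6.14e+15 = 1.63986e-16
Step 2: 2*eps*eps0/q = 2*11.7*8.854e-14/1.602e-19 = 1.293281e+07
Step 3: W^2 = 1.293281e+07 * 1.63986e-16 * 0.797 = 1.69028e-09
Step 4: W = sqrt(1.69028e-09) = 4.111e-05 cm = 0.4111 um

0.4111


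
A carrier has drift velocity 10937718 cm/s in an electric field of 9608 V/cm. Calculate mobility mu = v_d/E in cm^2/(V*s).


Step 1: mu = v_d / E
Step 2: mu = 10937718 / 9608
Step 3: mu = 1138.4 cm^2/(V*s)

1138.4


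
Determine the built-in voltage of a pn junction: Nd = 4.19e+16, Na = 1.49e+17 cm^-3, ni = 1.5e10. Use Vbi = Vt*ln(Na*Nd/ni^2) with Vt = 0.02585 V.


Step 1: Compute Na*Nd/ni^2 = 1.49e+17 * 4.19e+16 / (1.5e10)^2 = 2.7747e+13
Step 2: ln(2.7747e+13) = 30.9541
Step 3: Vbi = 0.02585 * 30.9541 = 0.8 V

0.8


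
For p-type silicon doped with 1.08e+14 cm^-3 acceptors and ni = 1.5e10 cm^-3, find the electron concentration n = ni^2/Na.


Step 1: Majority hole concentration p ≈ Na = 1.08e+14 cm^-3
Step 2: n = ni^2 / Na = (1.5e10)^2 / 1.08e+14
Step 3: n = 2.08e+06 cm^-3

2.08e+06


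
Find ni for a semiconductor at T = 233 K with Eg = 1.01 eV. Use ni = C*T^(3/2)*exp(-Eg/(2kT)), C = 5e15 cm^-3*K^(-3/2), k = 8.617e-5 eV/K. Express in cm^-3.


Step 1: Compute kT = 8.617e-5 * 233 = 0.02007761 eV
Step 2: Exponent = -Eg/(2kT) = -1.01/(2*0.02007761) = -25.15240
Step 3: T^(3/2) = 233^1.5 = 3556.59
Step 4: ni = 5e15 * 3556.59 * exp(-25.15240) = 2.12e+08 cm^-3

2.12e+08


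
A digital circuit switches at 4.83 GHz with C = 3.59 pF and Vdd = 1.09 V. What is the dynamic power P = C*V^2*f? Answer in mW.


Step 1: V^2 = 1.09^2 = 1.1881 V^2
Step 2: P = C*V^2*f = 3.59e-12 F * 1.1881 * 4.83e9 Hz
Step 3: P = 2.060129757e-02 W
Step 4: P = 20.601 mW

20.601


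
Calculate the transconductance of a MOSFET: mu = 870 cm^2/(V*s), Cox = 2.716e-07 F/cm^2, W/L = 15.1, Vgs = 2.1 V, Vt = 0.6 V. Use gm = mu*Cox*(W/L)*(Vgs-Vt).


Step 1: Vov = Vgs - Vt = 2.1 - 0.6 = 1.5 V
Step 2: gm = mu * Cox * (W/L) * Vov
Step 3: gm = 870 * 2.716e-07 * 15.1 * 1.5 = 5.35e-03 S

5.35e-03


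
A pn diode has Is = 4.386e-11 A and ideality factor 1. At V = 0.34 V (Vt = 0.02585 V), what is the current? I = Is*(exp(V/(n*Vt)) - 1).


Step 1: V/(n*Vt) = 0.34/(1*0.02585) = 13.1528
Step 2: exp(13.1528) = 5.1545e+05
Step 3: I = 4.386e-11 * (5.1545e+05 - 1) = 2.26e-05 A

2.26e-05


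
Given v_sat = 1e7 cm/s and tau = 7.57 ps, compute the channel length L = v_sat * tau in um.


Step 1: tau in seconds = 7.57 ps * 1e-12 = 7.5700e-12 s
Step 2: L = v_sat * tau = 1e7 * 7.5700e-12 = 7.5700e-05 cm
Step 3: L in um = 7.5700e-05 * 1e4 = 0.757 um

0.757


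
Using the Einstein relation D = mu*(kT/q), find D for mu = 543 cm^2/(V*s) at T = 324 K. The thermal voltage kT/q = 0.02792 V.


Step 1: D = mu * (kT/q)
Step 2: D = 543 * 0.02792
Step 3: D = 15.16 cm^2/s

15.16


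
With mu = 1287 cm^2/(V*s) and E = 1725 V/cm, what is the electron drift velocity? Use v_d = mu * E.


Step 1: v_d = mu * E
Step 2: v_d = 1287 * 1725 = 2220075
Step 3: v_d = 2.22e+06 cm/s

2.22e+06


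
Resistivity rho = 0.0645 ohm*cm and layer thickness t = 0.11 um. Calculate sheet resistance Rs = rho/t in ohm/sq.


Step 1: Convert thickness to cm: t = 0.11 um = 1.1000e-05 cm
Step 2: Rs = rho / t = 0.0645 / 1.1000e-05
Step 3: Rs = 5863.6 ohm/sq

5863.6


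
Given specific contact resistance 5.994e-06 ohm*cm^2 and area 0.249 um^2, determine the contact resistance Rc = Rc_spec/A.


Step 1: Convert area to cm^2: 0.249 um^2 = 2.4900e-09 cm^2
Step 2: Rc = Rc_spec / A = 5.994e-06 / 2.4900e-09
Step 3: Rc = 2.41e+03 ohms

2.41e+03


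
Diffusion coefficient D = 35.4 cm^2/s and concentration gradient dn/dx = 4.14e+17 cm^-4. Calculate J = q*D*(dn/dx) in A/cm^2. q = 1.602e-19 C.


Step 1: J = q * D * (dn/dx)
Step 2: J = 1.602e-19 * 35.4 * 4.14e+17
Step 3: J = 2.35e+00 A/cm^2

2.35e+00


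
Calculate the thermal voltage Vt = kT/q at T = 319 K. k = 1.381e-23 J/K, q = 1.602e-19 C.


Step 1: kT = 1.381e-23 * 319 = 4.40539e-21 J
Step 2: Vt = kT/q = 4.40539e-21 / 1.602e-19
Step 3: Vt = 0.0275 V

0.0275


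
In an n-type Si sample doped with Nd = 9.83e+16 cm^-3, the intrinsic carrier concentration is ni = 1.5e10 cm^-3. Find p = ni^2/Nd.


Step 1: Since Nd >> ni, n ≈ Nd = 9.83e+16 cm^-3
Step 2: p = ni^2 / n = (1.5e10)^2 / 9.83e+16
Step 3: p = 2.25e20 / 9.83e+16 = 2.29e+03 cm^-3

2.29e+03


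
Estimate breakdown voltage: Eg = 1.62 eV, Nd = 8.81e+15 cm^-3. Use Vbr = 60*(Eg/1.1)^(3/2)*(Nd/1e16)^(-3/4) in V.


Step 1: Eg/1.1 = 1.62/1.1 = 1.472727
Step 2: (Eg/1.1)^1.5 = 1.472727^1.5 = 1.787242
Step 3: (Nd/1e16)^(-0.75) = (0.881)^(-0.75) = 1.099684
Step 4: Vbr = 60 * 1.787242 * 1.099684 = 117.9 V

117.9


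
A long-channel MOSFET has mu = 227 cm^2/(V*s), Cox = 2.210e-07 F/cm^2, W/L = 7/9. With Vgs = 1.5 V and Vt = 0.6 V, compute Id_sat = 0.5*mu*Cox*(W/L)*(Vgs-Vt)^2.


Step 1: Overdrive voltage Vov = Vgs - Vt = 1.5 - 0.6 = 0.9 V
Step 2: W/L = 7/9 = 0.777778
Step 3: Id = 0.5 * 227 * 2.210e-07 * 0.777778 * 0.9^2
Step 4: Id = 1.58e-05 A

1.58e-05


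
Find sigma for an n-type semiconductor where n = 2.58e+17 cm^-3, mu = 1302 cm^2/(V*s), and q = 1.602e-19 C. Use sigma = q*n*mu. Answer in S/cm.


Step 1: sigma = q * n * mu
Step 2: sigma = 1.602e-19 * 2.58e+17 * 1302
Step 3: sigma = 5.381e+01 S/cm

5.381e+01


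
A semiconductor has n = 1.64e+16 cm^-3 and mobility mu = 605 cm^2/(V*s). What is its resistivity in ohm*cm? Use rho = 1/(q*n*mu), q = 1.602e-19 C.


Step 1: sigma = q * n * mu = 1.602e-19 * 1.64e+16 * 605 = 1.58950e+00 S/cm
Step 2: rho = 1 / sigma = 1 / 1.58950e+00 = 0.6291 ohm*cm

0.6291


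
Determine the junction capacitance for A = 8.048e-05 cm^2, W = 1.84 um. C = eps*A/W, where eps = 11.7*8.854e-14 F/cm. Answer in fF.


Step 1: eps_Si = 11.7 * 8.854e-14 = 1.035918e-12 F/cm
Step 2: W in cm = 1.84 * 1e-4 = 1.84e-04 cm
Step 3: C = 1.035918e-12 * 8.048e-05 / 1.84e-04 = 4.531015e-13 F
Step 4: C = 453.1 fF

453.1


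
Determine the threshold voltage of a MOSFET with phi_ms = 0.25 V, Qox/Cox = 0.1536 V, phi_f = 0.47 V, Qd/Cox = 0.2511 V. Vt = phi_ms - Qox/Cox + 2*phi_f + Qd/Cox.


Step 1: Vt = phi_ms - Qox/Cox + 2*phi_f + Qd/Cox
Step 2: Vt = 0.25 - 0.1536 + 2*0.47 + 0.2511
Step 3: Vt = 0.25 - 0.1536 + 0.94 + 0.2511
Step 4: Vt = 1.2875 V

1.2875


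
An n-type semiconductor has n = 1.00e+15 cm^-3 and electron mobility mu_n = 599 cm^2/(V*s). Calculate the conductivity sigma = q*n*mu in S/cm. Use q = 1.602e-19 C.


Step 1: sigma = q * n * mu
Step 2: sigma = 1.602e-19 * 1.00e+15 * 599
Step 3: sigma = 9.596e-02 S/cm

9.596e-02


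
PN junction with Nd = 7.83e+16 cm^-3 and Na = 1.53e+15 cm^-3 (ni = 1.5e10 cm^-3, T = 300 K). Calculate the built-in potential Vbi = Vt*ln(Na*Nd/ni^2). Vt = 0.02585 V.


Step 1: Compute Na*Nd/ni^2 = 1.53e+15 * 7.83e+16 / (1.5e10)^2 = 5.3244e+11
Step 2: ln(5.3244e+11) = 27.0007
Step 3: Vbi = 0.02585 * 27.0007 = 0.698 V

0.698


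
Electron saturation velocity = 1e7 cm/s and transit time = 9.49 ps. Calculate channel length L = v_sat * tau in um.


Step 1: tau in seconds = 9.49 ps * 1e-12 = 9.4900e-12 s
Step 2: L = v_sat * tau = 1e7 * 9.4900e-12 = 9.4900e-05 cm
Step 3: L in um = 9.4900e-05 * 1e4 = 0.949 um

0.949


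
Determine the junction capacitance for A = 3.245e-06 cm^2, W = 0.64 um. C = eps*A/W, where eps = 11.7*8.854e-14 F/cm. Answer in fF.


Step 1: eps_Si = 11.7 * 8.854e-14 = 1.035918e-12 F/cm
Step 2: W in cm = 0.64 * 1e-4 = 6.40e-05 cm
Step 3: C = 1.035918e-12 * 3.245e-06 / 6.40e-05 = 5.252428e-14 F
Step 4: C = 52.52 fF

52.52


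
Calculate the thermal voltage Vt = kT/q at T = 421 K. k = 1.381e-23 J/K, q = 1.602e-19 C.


Step 1: kT = 1.381e-23 * 421 = 5.81401e-21 J
Step 2: Vt = kT/q = 5.81401e-21 / 1.602e-19
Step 3: Vt = 0.03629 V

0.03629


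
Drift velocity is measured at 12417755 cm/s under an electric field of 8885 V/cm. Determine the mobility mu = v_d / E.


Step 1: mu = v_d / E
Step 2: mu = 12417755 / 8885
Step 3: mu = 1397.61 cm^2/(V*s)

1397.61


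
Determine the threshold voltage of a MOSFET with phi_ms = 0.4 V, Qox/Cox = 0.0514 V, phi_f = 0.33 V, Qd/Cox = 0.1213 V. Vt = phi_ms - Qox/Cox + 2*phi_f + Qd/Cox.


Step 1: Vt = phi_ms - Qox/Cox + 2*phi_f + Qd/Cox
Step 2: Vt = 0.4 - 0.0514 + 2*0.33 + 0.1213
Step 3: Vt = 0.4 - 0.0514 + 0.66 + 0.1213
Step 4: Vt = 1.1299 V

1.1299


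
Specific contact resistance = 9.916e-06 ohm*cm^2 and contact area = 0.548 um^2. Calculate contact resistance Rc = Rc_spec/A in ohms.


Step 1: Convert area to cm^2: 0.548 um^2 = 5.4800e-09 cm^2
Step 2: Rc = Rc_spec / A = 9.916e-06 / 5.4800e-09
Step 3: Rc = 1.81e+03 ohms

1.81e+03


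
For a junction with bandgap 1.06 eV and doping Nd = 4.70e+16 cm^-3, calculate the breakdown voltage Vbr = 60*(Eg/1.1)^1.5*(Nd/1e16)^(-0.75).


Step 1: Eg/1.1 = 1.06/1.1 = 0.963636
Step 2: (Eg/1.1)^1.5 = 0.963636^1.5 = 0.945953
Step 3: (Nd/1e16)^(-0.75) = (4.7)^(-0.75) = 0.313276
Step 4: Vbr = 60 * 0.945953 * 0.313276 = 17.8 V

17.8


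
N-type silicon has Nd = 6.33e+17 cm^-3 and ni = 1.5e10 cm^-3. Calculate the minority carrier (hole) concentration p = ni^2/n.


Step 1: Since Nd >> ni, n ≈ Nd = 6.33e+17 cm^-3
Step 2: p = ni^2 / n = (1.5e10)^2 / 6.33e+17
Step 3: p = 2.25e20 / 6.33e+17 = 3.55e+02 cm^-3

3.55e+02


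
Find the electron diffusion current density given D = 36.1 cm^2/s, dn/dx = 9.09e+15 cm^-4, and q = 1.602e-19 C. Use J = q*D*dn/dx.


Step 1: J = q * D * (dn/dx)
Step 2: J = 1.602e-19 * 36.1 * 9.09e+15
Step 3: J = 5.26e-02 A/cm^2

5.26e-02


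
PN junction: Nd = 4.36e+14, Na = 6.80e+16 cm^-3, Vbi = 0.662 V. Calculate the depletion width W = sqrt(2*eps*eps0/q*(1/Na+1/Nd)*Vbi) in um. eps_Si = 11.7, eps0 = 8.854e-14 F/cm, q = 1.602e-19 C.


Step 1: 1/Na + 1/Nd = 1/6.80e+16 + 1/4.36e+14 = 2.30828e-15
Step 2: 2*eps*eps0/q = 2*11.7*8.854e-14/1.602e-19 = 1.293281e+07
Step 3: W^2 = 1.293281e+07 * 2.30828e-15 * 0.662 = 1.97624e-08
Step 4: W = sqrt(1.97624e-08) = 1.406e-04 cm = 1.406 um

1.406


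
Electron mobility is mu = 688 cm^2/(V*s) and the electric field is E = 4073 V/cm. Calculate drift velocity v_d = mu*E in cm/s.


Step 1: v_d = mu * E
Step 2: v_d = 688 * 4073 = 2802224
Step 3: v_d = 2.80e+06 cm/s

2.80e+06


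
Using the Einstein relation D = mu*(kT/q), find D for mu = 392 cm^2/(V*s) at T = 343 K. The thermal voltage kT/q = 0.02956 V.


Step 1: D = mu * (kT/q)
Step 2: D = 392 * 0.02956
Step 3: D = 11.59 cm^2/s

11.59


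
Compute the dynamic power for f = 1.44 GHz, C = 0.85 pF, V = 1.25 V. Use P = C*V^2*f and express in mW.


Step 1: V^2 = 1.25^2 = 1.5625 V^2
Step 2: P = C*V^2*f = 0.85e-12 F * 1.5625 * 1.44e9 Hz
Step 3: P = 1.9125e-03 W
Step 4: P = 1.913 mW

1.913


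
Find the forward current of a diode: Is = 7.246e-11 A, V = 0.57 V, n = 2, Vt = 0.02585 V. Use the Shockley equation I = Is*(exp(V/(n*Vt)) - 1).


Step 1: V/(n*Vt) = 0.57/(2*0.02585) = 11.0251
Step 2: exp(11.0251) = 6.1396e+04
Step 3: I = 7.246e-11 * (6.1396e+04 - 1) = 4.45e-06 A

4.45e-06


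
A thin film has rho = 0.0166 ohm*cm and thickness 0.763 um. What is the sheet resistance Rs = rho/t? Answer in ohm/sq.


Step 1: Convert thickness to cm: t = 0.763 um = 7.6300e-05 cm
Step 2: Rs = rho / t = 0.0166 / 7.6300e-05
Step 3: Rs = 217.6 ohm/sq

217.6


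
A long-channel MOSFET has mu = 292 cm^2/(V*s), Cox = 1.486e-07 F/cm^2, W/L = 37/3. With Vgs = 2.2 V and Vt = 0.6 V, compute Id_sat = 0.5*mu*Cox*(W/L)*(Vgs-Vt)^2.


Step 1: Overdrive voltage Vov = Vgs - Vt = 2.2 - 0.6 = 1.6 V
Step 2: W/L = 37/3 = 12.3333
Step 3: Id = 0.5 * 292 * 1.486e-07 * 12.3333 * 1.6^2
Step 4: Id = 6.85e-04 A

6.85e-04


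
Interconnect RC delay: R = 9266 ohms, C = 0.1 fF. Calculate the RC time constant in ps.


Step 1: tau = R * C
Step 2: tau = 9266 * 0.1 fF = 9266 * 1.0e-16 F
Step 3: tau = 9.266e-13 s = 0.9266 ps

0.9266


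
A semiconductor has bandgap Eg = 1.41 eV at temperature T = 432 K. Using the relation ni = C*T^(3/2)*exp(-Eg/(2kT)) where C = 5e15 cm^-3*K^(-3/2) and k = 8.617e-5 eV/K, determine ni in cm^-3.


Step 1: Compute kT = 8.617e-5 * 432 = 0.03722544 eV
Step 2: Exponent = -Eg/(2kT) = -1.41/(2*0.03722544) = -18.93866
Step 3: T^(3/2) = 432^1.5 = 8978.95
Step 4: ni = 5e15 * 8978.95 * exp(-18.93866) = 2.67e+11 cm^-3

2.67e+11


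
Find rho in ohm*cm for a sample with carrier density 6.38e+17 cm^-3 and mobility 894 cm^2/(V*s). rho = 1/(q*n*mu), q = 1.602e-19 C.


Step 1: sigma = q * n * mu = 1.602e-19 * 6.38e+17 * 894 = 9.13736e+01 S/cm
Step 2: rho = 1 / sigma = 1 / 9.13736e+01 = 0.01094 ohm*cm

0.01094


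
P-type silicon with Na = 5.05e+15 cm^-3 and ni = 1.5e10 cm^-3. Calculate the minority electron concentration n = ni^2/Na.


Step 1: Majority hole concentration p ≈ Na = 5.05e+15 cm^-3
Step 2: n = ni^2 / Na = (1.5e10)^2 / 5.05e+15
Step 3: n = 4.46e+04 cm^-3

4.46e+04
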